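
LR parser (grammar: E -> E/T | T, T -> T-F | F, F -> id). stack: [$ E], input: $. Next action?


start symbol E on stack, input exhausted
Action: accept


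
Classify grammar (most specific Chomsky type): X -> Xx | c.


Left-linear: every RHS is a terminal or one nonterminal followed by a terminal
Classification: Type 3 (Regular)


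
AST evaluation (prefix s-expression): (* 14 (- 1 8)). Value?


Evaluate inner: (- 1 8) = -7
Evaluate root: (* 14 -7) = -98
Result: -98


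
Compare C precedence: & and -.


'-' is additive (level 9); '&' is bitwise AND (level 5)
Higher level binds tighter
'-' has higher precedence than '&'


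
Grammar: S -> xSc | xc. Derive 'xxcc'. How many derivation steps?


Derivation: S => xSc => xxcc
Steps: 2


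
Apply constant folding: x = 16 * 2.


16 * 2 = 32 at compile time
Optimized: x = 32


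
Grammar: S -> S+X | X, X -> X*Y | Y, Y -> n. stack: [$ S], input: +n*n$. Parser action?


shift '+' to continue S -> S+X
Action: shift


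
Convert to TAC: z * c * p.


Break into single-operator statements:
t1 = z * c
t2 = t1 * p


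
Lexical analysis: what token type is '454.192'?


Pattern: digits with a decimal point
Type: FLOAT_LITERAL


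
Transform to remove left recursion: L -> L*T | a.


Left-recursive alternatives: L*T; non-recursive: a
Introduce L': L -> aL', L' -> *TL' | ε


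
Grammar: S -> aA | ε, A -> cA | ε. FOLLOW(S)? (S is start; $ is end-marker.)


$ ∈ FOLLOW(S). For each A -> αBβ: add FIRST(β)\{ε} to FOLLOW(B); if β nullable, add FOLLOW(A).
FOLLOW(S) = {$}


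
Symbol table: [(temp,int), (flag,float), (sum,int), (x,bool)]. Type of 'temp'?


Lookup 'temp' → type int


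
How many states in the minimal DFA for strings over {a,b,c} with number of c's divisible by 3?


Track (count of c) mod 3: states 0..2, accept at 0
Minimal DFA: 3 states


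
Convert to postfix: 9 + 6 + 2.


Left to right (same or higher precedence on left)
Postfix: 9 6 + 2 +


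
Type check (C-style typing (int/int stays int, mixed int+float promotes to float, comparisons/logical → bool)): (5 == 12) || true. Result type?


Operand types: bool || bool
Rule: logical operators take bool operands and yield bool
Result type: bool


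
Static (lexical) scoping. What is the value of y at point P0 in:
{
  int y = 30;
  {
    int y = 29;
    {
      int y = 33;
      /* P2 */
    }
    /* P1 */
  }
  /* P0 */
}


y declared in the same block as P0
y = 30


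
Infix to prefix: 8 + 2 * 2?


'*' binds tighter: tree is (+ 8 (* 2 2))
Prefix: + 8 * 2 2


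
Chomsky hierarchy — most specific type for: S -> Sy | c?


Left-linear: every RHS is a terminal or one nonterminal followed by a terminal
Classification: Type 3 (Regular)


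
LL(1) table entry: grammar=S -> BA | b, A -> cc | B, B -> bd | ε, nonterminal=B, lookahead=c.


For [B, c]: ε is nullable and 'c' ∈ FOLLOW(B)
Entry: B -> ε


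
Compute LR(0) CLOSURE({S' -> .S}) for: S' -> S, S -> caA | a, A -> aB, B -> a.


Start: S' -> .S
For each item with dot before a nonterminal B, add B -> .γ for every B-production
Closure: [S' -> .S, S -> .caA, S -> .a]


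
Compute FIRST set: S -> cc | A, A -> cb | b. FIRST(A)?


Per alternative of A: FIRST(cb) = {c}; FIRST(b) = {b}
FIRST(A) = {b, c}


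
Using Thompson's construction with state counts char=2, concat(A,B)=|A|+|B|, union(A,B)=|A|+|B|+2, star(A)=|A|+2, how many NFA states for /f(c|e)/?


Syntax tree has 3 char leaf(s), 1 union(s), 0 star(s)
chars contribute 3×2 = 6; each union adds +2; each star adds +2
Total: 6 + 2 + 0 = 8 states


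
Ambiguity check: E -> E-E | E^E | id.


'id-id^id' has two parse trees (no precedence encoded between - and ^)
Ambiguous


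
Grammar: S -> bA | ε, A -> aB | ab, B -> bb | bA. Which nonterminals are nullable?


A nonterminal is nullable iff some alternative derives ε (directly, or every symbol in it is nullable)
Nullable: {S}


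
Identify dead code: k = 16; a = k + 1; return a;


k is read by a's definition; a is returned
No dead code


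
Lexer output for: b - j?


Scan left to right, longest-match per lexeme
Tokens: ID(b), OP(-), ID(j)


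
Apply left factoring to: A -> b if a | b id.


Common prefix: 'b'
Factored: A -> b A', A' -> if a | id


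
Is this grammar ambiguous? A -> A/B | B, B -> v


precedence layered via separate nonterminal B: deterministic
Unambiguous


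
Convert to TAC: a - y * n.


Break into single-operator statements:
t1 = y * n
t2 = a - t1


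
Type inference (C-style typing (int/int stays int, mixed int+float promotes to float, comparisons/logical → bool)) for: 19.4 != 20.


Operand types: float != int
Rule: comparison yields bool
Result type: bool


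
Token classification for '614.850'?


Pattern: digits with a decimal point
Type: FLOAT_LITERAL


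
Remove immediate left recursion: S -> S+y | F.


Left-recursive alternatives: S+y; non-recursive: F
Introduce S': S -> FS', S' -> +yS' | ε


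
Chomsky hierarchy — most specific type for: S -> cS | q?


Right-linear: every RHS is a terminal or a terminal followed by one nonterminal
Classification: Type 3 (Regular)


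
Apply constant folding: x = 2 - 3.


2 - 3 = -1 at compile time
Optimized: x = -1


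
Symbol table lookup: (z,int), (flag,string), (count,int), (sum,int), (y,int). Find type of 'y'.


Lookup 'y' → type int


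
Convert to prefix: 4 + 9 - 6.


left-to-right (same/higher precedence on left): tree is (- (+ 4 9) 6)
Prefix: - + 4 9 6


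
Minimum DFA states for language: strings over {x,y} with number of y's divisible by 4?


Track (count of y) mod 4: states 0..3, accept at 0
Minimal DFA: 4 states


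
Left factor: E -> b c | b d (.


Common prefix: 'b'
Factored: E -> b E', E' -> c | d (


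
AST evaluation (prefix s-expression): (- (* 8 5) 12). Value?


Evaluate inner: (* 8 5) = 40
Evaluate root: (- 40 12) = 28
Result: 28


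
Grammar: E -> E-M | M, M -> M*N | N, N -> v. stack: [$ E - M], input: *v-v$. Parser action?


'*' can extend M; shift to build M -> M*N
Action: shift


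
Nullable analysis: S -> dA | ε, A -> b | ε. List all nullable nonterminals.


A nonterminal is nullable iff some alternative derives ε (directly, or every symbol in it is nullable)
Nullable: {A, S}


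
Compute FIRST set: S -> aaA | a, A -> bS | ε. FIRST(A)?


Per alternative of A: FIRST(bS) = {b}; FIRST(ε) = {ε}
FIRST(A) = {b, ε}


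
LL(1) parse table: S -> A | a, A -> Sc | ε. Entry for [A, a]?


For [A, a]: 'a' ∈ FIRST(Sc)
Entry: A -> Sc


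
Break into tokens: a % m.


Scan left to right, longest-match per lexeme
Tokens: ID(a), OP(%), ID(m)


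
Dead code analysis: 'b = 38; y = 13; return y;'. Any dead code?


b is assigned but never read
Dead: 'b = 38'


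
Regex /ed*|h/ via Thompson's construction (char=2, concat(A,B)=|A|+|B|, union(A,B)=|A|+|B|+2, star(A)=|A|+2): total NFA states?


Syntax tree has 3 char leaf(s), 1 union(s), 1 star(s)
chars contribute 3×2 = 6; each union adds +2; each star adds +2
Total: 6 + 2 + 2 = 10 states


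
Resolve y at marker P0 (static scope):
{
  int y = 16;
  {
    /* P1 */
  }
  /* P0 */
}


y declared in the same block as P0
y = 16


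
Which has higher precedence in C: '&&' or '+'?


'+' is additive (level 9); '&&' is logical AND (level 2)
Higher level binds tighter
'+' has higher precedence than '&&'


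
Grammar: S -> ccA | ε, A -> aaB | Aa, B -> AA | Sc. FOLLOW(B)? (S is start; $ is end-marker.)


$ ∈ FOLLOW(S). For each A -> αBβ: add FIRST(β)\{ε} to FOLLOW(B); if β nullable, add FOLLOW(A).
FOLLOW(B) = {$, a, c}


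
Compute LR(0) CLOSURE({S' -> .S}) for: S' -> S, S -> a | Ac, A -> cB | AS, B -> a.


Start: S' -> .S
For each item with dot before a nonterminal B, add B -> .γ for every B-production
Closure: [S' -> .S, S -> .a, S -> .Ac, A -> .cB, A -> .AS]


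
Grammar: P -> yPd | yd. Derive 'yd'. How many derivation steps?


Derivation: P => yd
Steps: 1


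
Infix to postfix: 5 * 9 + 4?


Left to right (same or higher precedence on left)
Postfix: 5 9 * 4 +


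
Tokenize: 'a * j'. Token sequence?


Scan left to right, longest-match per lexeme
Tokens: ID(a), OP(*), ID(j)


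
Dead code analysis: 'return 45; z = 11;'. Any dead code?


statement follows a return and is unreachable
Dead: 'z = 11'


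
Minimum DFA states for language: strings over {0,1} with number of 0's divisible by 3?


Track (count of 0) mod 3: states 0..2, accept at 0
Minimal DFA: 3 states


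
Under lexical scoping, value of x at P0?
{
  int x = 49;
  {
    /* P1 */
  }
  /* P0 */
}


x declared in the same block as P0
x = 49


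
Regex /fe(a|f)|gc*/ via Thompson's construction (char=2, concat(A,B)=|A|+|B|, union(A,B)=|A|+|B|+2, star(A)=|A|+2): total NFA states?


Syntax tree has 6 char leaf(s), 2 union(s), 1 star(s)
chars contribute 6×2 = 12; each union adds +2; each star adds +2
Total: 12 + 4 + 2 = 18 states


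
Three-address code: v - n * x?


Break into single-operator statements:
t1 = n * x
t2 = v - t1


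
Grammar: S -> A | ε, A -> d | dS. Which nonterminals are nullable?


A nonterminal is nullable iff some alternative derives ε (directly, or every symbol in it is nullable)
Nullable: {S}


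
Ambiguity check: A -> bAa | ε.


balanced b^n…a^n: each string has a unique parse
Unambiguous


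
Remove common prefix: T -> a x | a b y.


Common prefix: 'a'
Factored: T -> a T', T' -> x | b y


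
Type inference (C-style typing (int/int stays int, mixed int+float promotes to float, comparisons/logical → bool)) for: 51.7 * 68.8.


Operand types: float * float
Rule: mixed int/float promotes to float; int/int stays int
Result type: float


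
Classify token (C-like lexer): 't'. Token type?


Pattern: letter/underscore followed by alphanumerics, not a keyword
Type: IDENTIFIER


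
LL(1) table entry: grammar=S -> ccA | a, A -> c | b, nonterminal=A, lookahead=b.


For [A, b]: 'b' ∈ FIRST(b)
Entry: A -> b


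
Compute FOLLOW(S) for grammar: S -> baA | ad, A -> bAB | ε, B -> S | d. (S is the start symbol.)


$ ∈ FOLLOW(S). For each A -> αBβ: add FIRST(β)\{ε} to FOLLOW(B); if β nullable, add FOLLOW(A).
FOLLOW(S) = {$, a, b, d}


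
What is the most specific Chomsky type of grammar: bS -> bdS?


LHS has context (more than one symbol) and |LHS| ≤ |RHS|
Classification: Type 1 (Context-Sensitive)


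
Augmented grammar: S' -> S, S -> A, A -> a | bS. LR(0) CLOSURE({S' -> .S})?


Start: S' -> .S
For each item with dot before a nonterminal B, add B -> .γ for every B-production
Closure: [S' -> .S, S -> .A, A -> .a, A -> .bS]


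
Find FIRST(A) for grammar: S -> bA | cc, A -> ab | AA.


Per alternative of A: FIRST(ab) = {a}; FIRST(AA) = {a}
FIRST(A) = {a}


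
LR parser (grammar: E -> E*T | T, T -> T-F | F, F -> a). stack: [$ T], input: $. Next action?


lookahead ∉ {-} so T won't extend; reduce E -> T
Action: reduce (E -> T)


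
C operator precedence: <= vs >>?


'>>' is shift (level 8); '<=' is relational (level 7)
Higher level binds tighter
'>>' has higher precedence than '<='


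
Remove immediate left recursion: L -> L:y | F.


Left-recursive alternatives: L:y; non-recursive: F
Introduce L': L -> FL', L' -> :yL' | ε


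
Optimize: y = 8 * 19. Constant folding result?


8 * 19 = 152 at compile time
Optimized: y = 152


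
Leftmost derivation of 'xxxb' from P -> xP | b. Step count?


Derivation: P => xP => xxP => xxxP => xxxb
Steps: 4


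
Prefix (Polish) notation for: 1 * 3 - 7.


left-to-right (same/higher precedence on left): tree is (- (* 1 3) 7)
Prefix: - * 1 3 7


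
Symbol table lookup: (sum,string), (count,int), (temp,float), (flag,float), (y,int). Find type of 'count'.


Lookup 'count' → type int


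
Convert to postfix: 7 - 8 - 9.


Left to right (same or higher precedence on left)
Postfix: 7 8 - 9 -


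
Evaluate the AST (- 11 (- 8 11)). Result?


Evaluate inner: (- 8 11) = -3
Evaluate root: (- 11 -3) = 14
Result: 14


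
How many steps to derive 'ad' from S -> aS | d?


Derivation: S => aS => ad
Steps: 2


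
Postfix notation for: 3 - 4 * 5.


* has higher precedence, evaluate 4*5 first
Postfix: 3 4 5 * -


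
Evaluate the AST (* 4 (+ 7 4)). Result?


Evaluate inner: (+ 7 4) = 11
Evaluate root: (* 4 11) = 44
Result: 44


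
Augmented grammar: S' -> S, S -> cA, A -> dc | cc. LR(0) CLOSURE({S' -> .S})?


Start: S' -> .S
For each item with dot before a nonterminal B, add B -> .γ for every B-production
Closure: [S' -> .S, S -> .cA]


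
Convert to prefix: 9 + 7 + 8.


left-to-right (same/higher precedence on left): tree is (+ (+ 9 7) 8)
Prefix: + + 9 7 8


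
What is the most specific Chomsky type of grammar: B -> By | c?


Left-linear: every RHS is a terminal or one nonterminal followed by a terminal
Classification: Type 3 (Regular)


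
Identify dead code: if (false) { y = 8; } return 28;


condition is constant false, so the whole block is unreachable
Dead: 'if (false) { y = 8; }'


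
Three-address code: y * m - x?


Break into single-operator statements:
t1 = y * m
t2 = t1 - x


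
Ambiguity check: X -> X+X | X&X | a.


'a+a&a' has two parse trees (no precedence encoded between + and &)
Ambiguous


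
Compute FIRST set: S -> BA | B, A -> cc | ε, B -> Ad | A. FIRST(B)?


Per alternative of B: FIRST(Ad) = {c, d}; FIRST(A) = {c, ε}
FIRST(B) = {c, d, ε}


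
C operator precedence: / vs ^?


'/' is multiplicative (level 10); '^' is bitwise XOR (level 4)
Higher level binds tighter
'/' has higher precedence than '^'


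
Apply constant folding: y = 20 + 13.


20 + 13 = 33 at compile time
Optimized: y = 33


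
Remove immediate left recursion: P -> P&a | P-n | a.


Left-recursive alternatives: P&a, P-n; non-recursive: a
Introduce P': P -> aP', P' -> &aP' | -nP' | ε


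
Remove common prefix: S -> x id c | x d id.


Common prefix: 'x'
Factored: S -> x S', S' -> id c | d id


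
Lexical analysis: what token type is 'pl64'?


Pattern: letter/underscore followed by alphanumerics, not a keyword
Type: IDENTIFIER


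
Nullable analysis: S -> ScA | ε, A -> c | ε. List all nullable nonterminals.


A nonterminal is nullable iff some alternative derives ε (directly, or every symbol in it is nullable)
Nullable: {A, S}


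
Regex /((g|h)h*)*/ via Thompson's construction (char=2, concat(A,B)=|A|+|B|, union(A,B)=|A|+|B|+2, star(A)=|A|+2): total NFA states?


Syntax tree has 3 char leaf(s), 1 union(s), 2 star(s)
chars contribute 3×2 = 6; each union adds +2; each star adds +2
Total: 6 + 2 + 4 = 12 states


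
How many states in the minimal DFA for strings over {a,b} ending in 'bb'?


Track the longest suffix of input matching a prefix of 'bb': 3 classes (prefixes of length 0..2)
Minimal DFA: 3 states


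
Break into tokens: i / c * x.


Scan left to right, longest-match per lexeme
Tokens: ID(i), OP(/), ID(c), OP(*), ID(x)


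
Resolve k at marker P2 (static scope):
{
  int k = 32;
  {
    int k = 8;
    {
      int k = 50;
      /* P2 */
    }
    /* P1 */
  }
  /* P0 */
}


k declared in the same block as P2
k = 50


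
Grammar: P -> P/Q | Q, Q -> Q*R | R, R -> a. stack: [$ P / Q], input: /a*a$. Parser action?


handle 'P/Q' on top; lookahead ∈ FOLLOW(P) = {/, $}
Action: reduce (P -> P/Q)


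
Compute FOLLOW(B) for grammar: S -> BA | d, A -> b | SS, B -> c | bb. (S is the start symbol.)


$ ∈ FOLLOW(S). For each A -> αBβ: add FIRST(β)\{ε} to FOLLOW(B); if β nullable, add FOLLOW(A).
FOLLOW(B) = {b, c, d}


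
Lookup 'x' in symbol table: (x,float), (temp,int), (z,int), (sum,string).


Lookup 'x' → type float


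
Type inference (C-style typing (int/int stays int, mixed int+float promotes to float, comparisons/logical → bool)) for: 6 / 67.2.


Operand types: int / float
Rule: mixed int/float promotes to float; int/int stays int
Result type: float


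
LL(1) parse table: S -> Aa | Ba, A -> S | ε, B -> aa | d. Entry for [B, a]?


For [B, a]: 'a' ∈ FIRST(aa)
Entry: B -> aa


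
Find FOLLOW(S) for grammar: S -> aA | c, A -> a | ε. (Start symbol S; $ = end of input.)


$ ∈ FOLLOW(S). For each A -> αBβ: add FIRST(β)\{ε} to FOLLOW(B); if β nullable, add FOLLOW(A).
FOLLOW(S) = {$}


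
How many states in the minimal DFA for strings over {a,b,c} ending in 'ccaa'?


Track the longest suffix of input matching a prefix of 'ccaa': 5 classes (prefixes of length 0..4)
Minimal DFA: 5 states


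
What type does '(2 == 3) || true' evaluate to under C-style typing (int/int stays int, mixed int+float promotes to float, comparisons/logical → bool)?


Operand types: bool || bool
Rule: logical operators take bool operands and yield bool
Result type: bool


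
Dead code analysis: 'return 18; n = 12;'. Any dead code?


statement follows a return and is unreachable
Dead: 'n = 12'


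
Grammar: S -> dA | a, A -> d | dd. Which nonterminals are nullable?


A nonterminal is nullable iff some alternative derives ε (directly, or every symbol in it is nullable)
Nullable: {}


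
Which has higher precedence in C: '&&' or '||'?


'&&' is logical AND (level 2); '||' is logical OR (level 1)
Higher level binds tighter
'&&' has higher precedence than '||'


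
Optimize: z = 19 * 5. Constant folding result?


19 * 5 = 95 at compile time
Optimized: z = 95


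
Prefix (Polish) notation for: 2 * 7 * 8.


left-to-right (same/higher precedence on left): tree is (* (* 2 7) 8)
Prefix: * * 2 7 8


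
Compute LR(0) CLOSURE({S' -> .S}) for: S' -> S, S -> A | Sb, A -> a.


Start: S' -> .S
For each item with dot before a nonterminal B, add B -> .γ for every B-production
Closure: [S' -> .S, S -> .A, S -> .Sb, A -> .a]


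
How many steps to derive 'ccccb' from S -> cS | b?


Derivation: S => cS => ccS => cccS => ccccS => ccccb
Steps: 5


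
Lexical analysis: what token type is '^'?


Pattern: operator symbol
Type: OPERATOR


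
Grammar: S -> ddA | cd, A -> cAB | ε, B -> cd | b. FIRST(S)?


Per alternative of S: FIRST(ddA) = {d}; FIRST(cd) = {c}
FIRST(S) = {c, d}


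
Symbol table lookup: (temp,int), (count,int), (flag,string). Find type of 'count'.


Lookup 'count' → type int


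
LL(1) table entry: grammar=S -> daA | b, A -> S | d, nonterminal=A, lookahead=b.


For [A, b]: 'b' ∈ FIRST(S)
Entry: A -> S


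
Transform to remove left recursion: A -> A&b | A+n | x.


Left-recursive alternatives: A&b, A+n; non-recursive: x
Introduce A': A -> xA', A' -> &bA' | +nA' | ε


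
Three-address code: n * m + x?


Break into single-operator statements:
t1 = n * m
t2 = t1 + x


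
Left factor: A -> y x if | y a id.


Common prefix: 'y'
Factored: A -> y A', A' -> x if | a id


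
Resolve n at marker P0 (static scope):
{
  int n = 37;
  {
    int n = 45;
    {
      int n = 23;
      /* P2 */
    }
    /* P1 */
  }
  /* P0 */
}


n declared in the same block as P0
n = 37


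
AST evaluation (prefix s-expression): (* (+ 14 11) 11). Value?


Evaluate inner: (+ 14 11) = 25
Evaluate root: (* 25 11) = 275
Result: 275


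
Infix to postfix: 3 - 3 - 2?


Left to right (same or higher precedence on left)
Postfix: 3 3 - 2 -


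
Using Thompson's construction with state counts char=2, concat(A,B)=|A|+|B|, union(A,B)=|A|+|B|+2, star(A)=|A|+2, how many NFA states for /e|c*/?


Syntax tree has 2 char leaf(s), 1 union(s), 1 star(s)
chars contribute 2×2 = 4; each union adds +2; each star adds +2
Total: 4 + 2 + 2 = 8 states


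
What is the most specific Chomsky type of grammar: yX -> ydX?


LHS has context (more than one symbol) and |LHS| ≤ |RHS|
Classification: Type 1 (Context-Sensitive)


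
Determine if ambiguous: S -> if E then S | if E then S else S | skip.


dangling else: 'if E then if E then skip else skip' parses two ways
Ambiguous


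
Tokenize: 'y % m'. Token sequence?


Scan left to right, longest-match per lexeme
Tokens: ID(y), OP(%), ID(m)


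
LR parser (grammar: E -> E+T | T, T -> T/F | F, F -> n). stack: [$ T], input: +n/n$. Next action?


lookahead ∉ {/} so T won't extend; reduce E -> T
Action: reduce (E -> T)


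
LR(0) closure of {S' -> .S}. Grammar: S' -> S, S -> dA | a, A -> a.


Start: S' -> .S
For each item with dot before a nonterminal B, add B -> .γ for every B-production
Closure: [S' -> .S, S -> .dA, S -> .a]


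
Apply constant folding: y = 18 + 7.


18 + 7 = 25 at compile time
Optimized: y = 25


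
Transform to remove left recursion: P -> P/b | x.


Left-recursive alternatives: P/b; non-recursive: x
Introduce P': P -> xP', P' -> /bP' | ε


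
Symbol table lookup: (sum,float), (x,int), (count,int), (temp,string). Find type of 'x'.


Lookup 'x' → type int


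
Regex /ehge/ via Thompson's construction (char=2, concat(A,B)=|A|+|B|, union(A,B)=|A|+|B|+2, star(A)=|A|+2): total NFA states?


Syntax tree has 4 char leaf(s), 0 union(s), 0 star(s)
chars contribute 4×2 = 8; each union adds +2; each star adds +2
Total: 8 + 0 + 0 = 8 states


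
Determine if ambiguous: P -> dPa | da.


balanced d^n…a^n: each string has a unique parse
Unambiguous


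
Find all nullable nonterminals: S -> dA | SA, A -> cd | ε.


A nonterminal is nullable iff some alternative derives ε (directly, or every symbol in it is nullable)
Nullable: {A}


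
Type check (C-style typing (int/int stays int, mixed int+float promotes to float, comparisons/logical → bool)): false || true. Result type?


Operand types: bool || bool
Rule: logical operators take bool operands and yield bool
Result type: bool


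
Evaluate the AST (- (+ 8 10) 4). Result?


Evaluate inner: (+ 8 10) = 18
Evaluate root: (- 18 4) = 14
Result: 14


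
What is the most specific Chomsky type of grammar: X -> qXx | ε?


Single nonterminal LHS, but q^n x^n is not regular
Classification: Type 2 (Context-Free)


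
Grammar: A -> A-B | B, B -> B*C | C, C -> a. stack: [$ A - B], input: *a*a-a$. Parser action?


'*' can extend B; shift to build B -> B*C
Action: shift


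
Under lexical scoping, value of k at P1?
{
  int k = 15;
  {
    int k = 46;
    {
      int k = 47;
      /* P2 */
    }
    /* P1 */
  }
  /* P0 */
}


k declared in the same block as P1
k = 46


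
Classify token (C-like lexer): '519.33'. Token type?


Pattern: digits with a decimal point
Type: FLOAT_LITERAL


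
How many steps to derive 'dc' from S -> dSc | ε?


Derivation: S => dSc => dc
Steps: 2


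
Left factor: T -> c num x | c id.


Common prefix: 'c'
Factored: T -> c T', T' -> num x | id


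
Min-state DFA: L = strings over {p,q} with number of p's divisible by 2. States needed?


Track (count of p) mod 2: states 0..1, accept at 0
Minimal DFA: 2 states


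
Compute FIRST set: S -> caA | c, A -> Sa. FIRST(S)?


Per alternative of S: FIRST(caA) = {c}; FIRST(c) = {c}
FIRST(S) = {c}


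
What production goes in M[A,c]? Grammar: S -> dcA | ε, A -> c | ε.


For [A, c]: 'c' ∈ FIRST(c)
Entry: A -> c


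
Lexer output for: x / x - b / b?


Scan left to right, longest-match per lexeme
Tokens: ID(x), OP(/), ID(x), OP(-), ID(b), OP(/), ID(b)


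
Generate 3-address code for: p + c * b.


Break into single-operator statements:
t1 = c * b
t2 = p + t1


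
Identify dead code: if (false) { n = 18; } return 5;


condition is constant false, so the whole block is unreachable
Dead: 'if (false) { n = 18; }'


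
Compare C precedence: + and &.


'+' is additive (level 9); '&' is bitwise AND (level 5)
Higher level binds tighter
'+' has higher precedence than '&'


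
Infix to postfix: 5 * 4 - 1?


Left to right (same or higher precedence on left)
Postfix: 5 4 * 1 -


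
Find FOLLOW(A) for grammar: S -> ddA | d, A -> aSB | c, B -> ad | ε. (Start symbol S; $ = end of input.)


$ ∈ FOLLOW(S). For each A -> αBβ: add FIRST(β)\{ε} to FOLLOW(B); if β nullable, add FOLLOW(A).
FOLLOW(A) = {$, a}


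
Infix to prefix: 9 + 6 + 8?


left-to-right (same/higher precedence on left): tree is (+ (+ 9 6) 8)
Prefix: + + 9 6 8


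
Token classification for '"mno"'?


Pattern: double-quoted sequence
Type: STRING_LITERAL


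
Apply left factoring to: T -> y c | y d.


Common prefix: 'y'
Factored: T -> y T', T' -> c | d


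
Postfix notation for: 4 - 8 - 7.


Left to right (same or higher precedence on left)
Postfix: 4 8 - 7 -


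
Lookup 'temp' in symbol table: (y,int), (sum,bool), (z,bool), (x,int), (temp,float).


Lookup 'temp' → type float


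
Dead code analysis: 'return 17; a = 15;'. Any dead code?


statement follows a return and is unreachable
Dead: 'a = 15'


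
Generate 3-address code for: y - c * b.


Break into single-operator statements:
t1 = c * b
t2 = y - t1


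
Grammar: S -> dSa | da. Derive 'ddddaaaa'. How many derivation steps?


Derivation: S => dSa => ddSaa => dddSaaa => ddddaaaa
Steps: 4


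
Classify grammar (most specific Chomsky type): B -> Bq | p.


Left-linear: every RHS is a terminal or one nonterminal followed by a terminal
Classification: Type 3 (Regular)


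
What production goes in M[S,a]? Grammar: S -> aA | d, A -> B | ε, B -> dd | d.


For [S, a]: 'a' ∈ FIRST(aA)
Entry: S -> aA


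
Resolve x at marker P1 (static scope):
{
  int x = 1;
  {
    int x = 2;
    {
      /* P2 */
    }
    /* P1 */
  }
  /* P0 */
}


x declared in the same block as P1
x = 2


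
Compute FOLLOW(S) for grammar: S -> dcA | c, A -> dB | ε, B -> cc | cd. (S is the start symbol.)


$ ∈ FOLLOW(S). For each A -> αBβ: add FIRST(β)\{ε} to FOLLOW(B); if β nullable, add FOLLOW(A).
FOLLOW(S) = {$}


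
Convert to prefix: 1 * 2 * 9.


left-to-right (same/higher precedence on left): tree is (* (* 1 2) 9)
Prefix: * * 1 2 9


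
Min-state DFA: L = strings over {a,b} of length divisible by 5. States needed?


Track length mod 5: states 0..4, accept at 0
Minimal DFA: 5 states


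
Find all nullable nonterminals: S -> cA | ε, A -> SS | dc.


A nonterminal is nullable iff some alternative derives ε (directly, or every symbol in it is nullable)
Nullable: {A, S}


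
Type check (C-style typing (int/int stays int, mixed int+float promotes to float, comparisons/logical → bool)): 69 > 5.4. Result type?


Operand types: int > float
Rule: comparison yields bool
Result type: bool


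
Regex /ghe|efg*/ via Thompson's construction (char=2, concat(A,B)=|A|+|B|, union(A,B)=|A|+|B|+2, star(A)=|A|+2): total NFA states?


Syntax tree has 6 char leaf(s), 1 union(s), 1 star(s)
chars contribute 6×2 = 12; each union adds +2; each star adds +2
Total: 12 + 2 + 2 = 16 states


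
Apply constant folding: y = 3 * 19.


3 * 19 = 57 at compile time
Optimized: y = 57


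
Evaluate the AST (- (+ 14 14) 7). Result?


Evaluate inner: (+ 14 14) = 28
Evaluate root: (- 28 7) = 21
Result: 21


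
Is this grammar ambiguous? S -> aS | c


right-linear, alternatives start with distinct terminals 'a' vs 'c': unique leftmost derivation
Unambiguous


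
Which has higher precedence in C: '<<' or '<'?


'<<' is shift (level 8); '<' is relational (level 7)
Higher level binds tighter
'<<' has higher precedence than '<'


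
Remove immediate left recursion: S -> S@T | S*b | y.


Left-recursive alternatives: S@T, S*b; non-recursive: y
Introduce S': S -> yS', S' -> @TS' | *bS' | ε


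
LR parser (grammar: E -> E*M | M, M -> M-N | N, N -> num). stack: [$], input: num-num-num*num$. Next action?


no handle on stack; shift 'num'
Action: shift


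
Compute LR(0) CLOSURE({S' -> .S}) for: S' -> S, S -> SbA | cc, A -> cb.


Start: S' -> .S
For each item with dot before a nonterminal B, add B -> .γ for every B-production
Closure: [S' -> .S, S -> .SbA, S -> .cc]


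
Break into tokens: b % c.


Scan left to right, longest-match per lexeme
Tokens: ID(b), OP(%), ID(c)


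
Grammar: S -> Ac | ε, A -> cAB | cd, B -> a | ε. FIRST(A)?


Per alternative of A: FIRST(cAB) = {c}; FIRST(cd) = {c}
FIRST(A) = {c}


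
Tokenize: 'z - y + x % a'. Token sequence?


Scan left to right, longest-match per lexeme
Tokens: ID(z), OP(-), ID(y), OP(+), ID(x), OP(%), ID(a)


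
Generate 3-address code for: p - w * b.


Break into single-operator statements:
t1 = w * b
t2 = p - t1


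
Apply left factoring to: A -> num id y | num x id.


Common prefix: 'num'
Factored: A -> num A', A' -> id y | x id


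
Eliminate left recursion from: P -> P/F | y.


Left-recursive alternatives: P/F; non-recursive: y
Introduce P': P -> yP', P' -> /FP' | ε


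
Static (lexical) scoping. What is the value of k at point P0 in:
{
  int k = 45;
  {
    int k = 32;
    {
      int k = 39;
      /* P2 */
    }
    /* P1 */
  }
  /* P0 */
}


k declared in the same block as P0
k = 45


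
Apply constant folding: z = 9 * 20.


9 * 20 = 180 at compile time
Optimized: z = 180


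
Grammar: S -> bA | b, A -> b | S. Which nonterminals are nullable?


A nonterminal is nullable iff some alternative derives ε (directly, or every symbol in it is nullable)
Nullable: {}


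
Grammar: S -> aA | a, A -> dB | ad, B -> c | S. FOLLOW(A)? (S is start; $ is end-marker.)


$ ∈ FOLLOW(S). For each A -> αBβ: add FIRST(β)\{ε} to FOLLOW(B); if β nullable, add FOLLOW(A).
FOLLOW(A) = {$}


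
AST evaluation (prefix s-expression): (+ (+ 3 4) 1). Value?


Evaluate inner: (+ 3 4) = 7
Evaluate root: (+ 7 1) = 8
Result: 8


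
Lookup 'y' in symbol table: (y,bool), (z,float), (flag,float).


Lookup 'y' → type bool


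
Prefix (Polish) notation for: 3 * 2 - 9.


left-to-right (same/higher precedence on left): tree is (- (* 3 2) 9)
Prefix: - * 3 2 9


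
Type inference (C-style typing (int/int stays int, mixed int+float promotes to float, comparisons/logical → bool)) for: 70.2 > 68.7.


Operand types: float > float
Rule: comparison yields bool
Result type: bool


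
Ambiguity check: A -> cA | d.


right-linear, alternatives start with distinct terminals 'c' vs 'd': unique leftmost derivation
Unambiguous


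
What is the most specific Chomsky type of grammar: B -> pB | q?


Right-linear: every RHS is a terminal or a terminal followed by one nonterminal
Classification: Type 3 (Regular)


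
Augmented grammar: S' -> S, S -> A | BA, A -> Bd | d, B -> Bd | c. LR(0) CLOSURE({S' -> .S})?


Start: S' -> .S
For each item with dot before a nonterminal B, add B -> .γ for every B-production
Closure: [S' -> .S, S -> .A, S -> .BA, A -> .Bd, A -> .d, B -> .Bd, B -> .c]


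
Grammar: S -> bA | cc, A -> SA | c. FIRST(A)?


Per alternative of A: FIRST(SA) = {b, c}; FIRST(c) = {c}
FIRST(A) = {b, c}


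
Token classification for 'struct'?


Pattern: reserved word
Type: KEYWORD


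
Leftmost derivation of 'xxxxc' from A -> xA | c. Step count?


Derivation: A => xA => xxA => xxxA => xxxxA => xxxxc
Steps: 5


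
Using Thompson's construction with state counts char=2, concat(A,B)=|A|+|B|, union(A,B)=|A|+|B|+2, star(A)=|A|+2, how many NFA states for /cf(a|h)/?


Syntax tree has 4 char leaf(s), 1 union(s), 0 star(s)
chars contribute 4×2 = 8; each union adds +2; each star adds +2
Total: 8 + 2 + 0 = 10 states


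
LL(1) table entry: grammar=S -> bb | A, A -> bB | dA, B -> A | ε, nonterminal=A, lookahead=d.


For [A, d]: 'd' ∈ FIRST(dA)
Entry: A -> dA


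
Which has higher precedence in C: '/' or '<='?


'/' is multiplicative (level 10); '<=' is relational (level 7)
Higher level binds tighter
'/' has higher precedence than '<='


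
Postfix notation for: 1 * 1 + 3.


Left to right (same or higher precedence on left)
Postfix: 1 1 * 3 +


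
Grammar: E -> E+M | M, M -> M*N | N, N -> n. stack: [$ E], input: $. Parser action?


start symbol E on stack, input exhausted
Action: accept


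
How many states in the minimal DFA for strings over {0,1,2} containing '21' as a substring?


KMP-style automaton: 2 progress states + 1 absorbing accept = 3
Minimal DFA: 3 states


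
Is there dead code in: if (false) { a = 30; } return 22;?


condition is constant false, so the whole block is unreachable
Dead: 'if (false) { a = 30; }'


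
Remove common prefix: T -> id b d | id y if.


Common prefix: 'id'
Factored: T -> id T', T' -> b d | y if


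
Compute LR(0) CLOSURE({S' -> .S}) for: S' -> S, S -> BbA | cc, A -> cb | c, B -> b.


Start: S' -> .S
For each item with dot before a nonterminal B, add B -> .γ for every B-production
Closure: [S' -> .S, S -> .BbA, S -> .cc, B -> .b]


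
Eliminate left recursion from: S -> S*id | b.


Left-recursive alternatives: S*id; non-recursive: b
Introduce S': S -> bS', S' -> *idS' | ε


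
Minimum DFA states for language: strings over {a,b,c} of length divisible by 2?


Track length mod 2: states 0..1, accept at 0
Minimal DFA: 2 states


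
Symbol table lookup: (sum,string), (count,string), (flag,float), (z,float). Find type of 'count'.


Lookup 'count' → type string


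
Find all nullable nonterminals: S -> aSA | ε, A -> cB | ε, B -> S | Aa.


A nonterminal is nullable iff some alternative derives ε (directly, or every symbol in it is nullable)
Nullable: {A, B, S}


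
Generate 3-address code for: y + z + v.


Break into single-operator statements:
t1 = y + z
t2 = t1 + v


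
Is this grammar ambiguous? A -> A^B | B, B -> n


precedence layered via separate nonterminal B: deterministic
Unambiguous


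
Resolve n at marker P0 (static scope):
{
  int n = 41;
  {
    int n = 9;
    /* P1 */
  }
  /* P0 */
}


n declared in the same block as P0
n = 41


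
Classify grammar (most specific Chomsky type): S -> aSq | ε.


Single nonterminal LHS, but a^n q^n is not regular
Classification: Type 2 (Context-Free)


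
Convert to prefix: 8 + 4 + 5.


left-to-right (same/higher precedence on left): tree is (+ (+ 8 4) 5)
Prefix: + + 8 4 5


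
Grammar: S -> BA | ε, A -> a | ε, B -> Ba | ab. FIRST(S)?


Per alternative of S: FIRST(BA) = {a}; FIRST(ε) = {ε}
FIRST(S) = {a, ε}


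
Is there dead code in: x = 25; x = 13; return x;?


first assignment to x is overwritten before any read
Dead: 'x = 25'


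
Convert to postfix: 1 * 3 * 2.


Left to right (same or higher precedence on left)
Postfix: 1 3 * 2 *


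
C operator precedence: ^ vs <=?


'<=' is relational (level 7); '^' is bitwise XOR (level 4)
Higher level binds tighter
'<=' has higher precedence than '^'


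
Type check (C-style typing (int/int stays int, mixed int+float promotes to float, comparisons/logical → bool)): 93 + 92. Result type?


Operand types: int + int
Rule: mixed int/float promotes to float; int/int stays int
Result type: int


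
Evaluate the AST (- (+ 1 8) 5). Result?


Evaluate inner: (+ 1 8) = 9
Evaluate root: (- 9 5) = 4
Result: 4


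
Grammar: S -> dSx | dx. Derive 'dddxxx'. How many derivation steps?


Derivation: S => dSx => ddSxx => dddxxx
Steps: 3


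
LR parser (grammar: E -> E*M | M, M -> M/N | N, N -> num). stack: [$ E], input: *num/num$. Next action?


shift '*' to continue E -> E*M
Action: shift


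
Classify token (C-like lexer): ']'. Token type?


Pattern: delimiter/punctuation
Type: PUNCTUATION


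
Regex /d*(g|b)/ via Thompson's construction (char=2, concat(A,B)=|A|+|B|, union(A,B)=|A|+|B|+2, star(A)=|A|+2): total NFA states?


Syntax tree has 3 char leaf(s), 1 union(s), 1 star(s)
chars contribute 3×2 = 6; each union adds +2; each star adds +2
Total: 6 + 2 + 2 = 10 states


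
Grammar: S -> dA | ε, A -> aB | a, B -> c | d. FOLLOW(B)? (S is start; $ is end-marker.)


$ ∈ FOLLOW(S). For each A -> αBβ: add FIRST(β)\{ε} to FOLLOW(B); if β nullable, add FOLLOW(A).
FOLLOW(B) = {$}


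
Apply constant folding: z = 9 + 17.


9 + 17 = 26 at compile time
Optimized: z = 26


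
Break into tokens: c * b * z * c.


Scan left to right, longest-match per lexeme
Tokens: ID(c), OP(*), ID(b), OP(*), ID(z), OP(*), ID(c)


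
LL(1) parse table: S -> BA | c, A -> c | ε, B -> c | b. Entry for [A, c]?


For [A, c]: 'c' ∈ FIRST(c)
Entry: A -> c


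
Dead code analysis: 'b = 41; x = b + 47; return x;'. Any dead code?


b is read by x's definition; x is returned
No dead code


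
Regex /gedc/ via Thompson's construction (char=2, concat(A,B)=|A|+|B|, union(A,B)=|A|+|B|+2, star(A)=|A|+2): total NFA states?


Syntax tree has 4 char leaf(s), 0 union(s), 0 star(s)
chars contribute 4×2 = 8; each union adds +2; each star adds +2
Total: 8 + 0 + 0 = 8 states


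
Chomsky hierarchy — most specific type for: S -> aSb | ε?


Single nonterminal LHS, but a^n b^n is not regular
Classification: Type 2 (Context-Free)


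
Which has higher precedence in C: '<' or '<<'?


'<<' is shift (level 8); '<' is relational (level 7)
Higher level binds tighter
'<<' has higher precedence than '<'


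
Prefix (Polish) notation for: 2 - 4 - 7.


left-to-right (same/higher precedence on left): tree is (- (- 2 4) 7)
Prefix: - - 2 4 7


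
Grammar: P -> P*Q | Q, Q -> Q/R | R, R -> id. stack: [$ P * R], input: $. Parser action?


'R' (not preceded by Q/) is the handle for Q -> R
Action: reduce (Q -> R)


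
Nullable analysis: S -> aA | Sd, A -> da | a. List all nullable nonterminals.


A nonterminal is nullable iff some alternative derives ε (directly, or every symbol in it is nullable)
Nullable: {}


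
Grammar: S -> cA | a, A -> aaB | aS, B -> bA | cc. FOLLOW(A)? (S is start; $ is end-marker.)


$ ∈ FOLLOW(S). For each A -> αBβ: add FIRST(β)\{ε} to FOLLOW(B); if β nullable, add FOLLOW(A).
FOLLOW(A) = {$}


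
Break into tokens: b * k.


Scan left to right, longest-match per lexeme
Tokens: ID(b), OP(*), ID(k)


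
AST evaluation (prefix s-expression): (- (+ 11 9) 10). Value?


Evaluate inner: (+ 11 9) = 20
Evaluate root: (- 20 10) = 10
Result: 10


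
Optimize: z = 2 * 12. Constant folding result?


2 * 12 = 24 at compile time
Optimized: z = 24


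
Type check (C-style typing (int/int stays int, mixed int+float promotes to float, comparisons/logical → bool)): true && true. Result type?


Operand types: bool && bool
Rule: logical operators take bool operands and yield bool
Result type: bool


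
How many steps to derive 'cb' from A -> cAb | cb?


Derivation: A => cb
Steps: 1


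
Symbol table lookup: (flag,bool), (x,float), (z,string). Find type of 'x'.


Lookup 'x' → type float


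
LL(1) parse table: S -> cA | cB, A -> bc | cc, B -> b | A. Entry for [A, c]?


For [A, c]: 'c' ∈ FIRST(cc)
Entry: A -> cc


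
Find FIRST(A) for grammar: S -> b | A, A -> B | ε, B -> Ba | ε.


Per alternative of A: FIRST(B) = {a, ε}; FIRST(ε) = {ε}
FIRST(A) = {a, ε}


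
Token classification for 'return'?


Pattern: reserved word
Type: KEYWORD


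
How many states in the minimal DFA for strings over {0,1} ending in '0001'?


Track the longest suffix of input matching a prefix of '0001': 5 classes (prefixes of length 0..4)
Minimal DFA: 5 states
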